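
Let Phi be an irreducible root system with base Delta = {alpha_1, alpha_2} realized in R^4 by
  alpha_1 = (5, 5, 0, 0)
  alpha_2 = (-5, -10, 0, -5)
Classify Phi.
G2

Compute the Cartan integers a_ij = 2(alpha_i, alpha_j)/(alpha_j, alpha_j); the resulting 2x2 Cartan matrix is
[[2, -1], [-3, 2]].
The roots have two lengths (squared-length ratio 3:1); the short ones are alpha_{1}. The associated Dynkin diagram is two nodes joined by a triple edge (G_2), so the type is G_2.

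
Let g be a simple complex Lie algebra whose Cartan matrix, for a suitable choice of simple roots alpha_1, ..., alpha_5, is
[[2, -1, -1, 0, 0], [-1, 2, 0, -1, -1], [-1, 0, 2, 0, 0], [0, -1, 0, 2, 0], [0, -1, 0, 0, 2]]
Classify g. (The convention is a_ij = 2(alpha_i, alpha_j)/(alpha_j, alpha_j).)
D_5

The matrix has rank 5 with 2's on the diagonal. Reading the off-diagonal entries as Dynkin edges (a single edge where a_ij = a_ji = -1; a double or triple edge where a_ij * a_ji = 2 or 3), the diagram is a chain of 3 nodes with a fork of two nodes at one end (D_5). One simple-root ordering that puts it in standard form is (alpha_3, alpha_1, alpha_2, alpha_4, alpha_5). So the algebra is type D_5, i.e. so(10).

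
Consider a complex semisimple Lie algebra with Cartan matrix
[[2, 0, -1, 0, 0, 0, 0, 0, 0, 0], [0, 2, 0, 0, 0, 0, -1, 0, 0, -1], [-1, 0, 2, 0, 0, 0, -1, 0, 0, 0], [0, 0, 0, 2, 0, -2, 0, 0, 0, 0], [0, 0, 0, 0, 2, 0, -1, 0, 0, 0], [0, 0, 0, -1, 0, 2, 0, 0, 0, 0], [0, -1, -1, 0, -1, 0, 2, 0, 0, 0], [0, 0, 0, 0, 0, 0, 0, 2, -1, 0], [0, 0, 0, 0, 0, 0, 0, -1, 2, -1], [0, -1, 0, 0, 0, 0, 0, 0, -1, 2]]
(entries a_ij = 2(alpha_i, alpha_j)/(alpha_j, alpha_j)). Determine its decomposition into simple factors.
The diagram associated to this matrix has two connected components: the simple roots {alpha_4, alpha_6} form a chain of 2 nodes with a double edge at one end; the terminal node there is the unique short simple root (B_2), and {alpha_1, alpha_2, alpha_3, alpha_5, alpha_7, alpha_8, alpha_9, alpha_10} form a chain of 7 nodes with one extra node attached to the third node from one end (E_8). A semisimple Lie algebra decomposes uniquely as the direct sum of simple ideals, one per connected component of its Dynkin diagram, so g ≅ B_2 ⊕ E_8 (dimension 10 + 248 = 258).

B_2 + E_8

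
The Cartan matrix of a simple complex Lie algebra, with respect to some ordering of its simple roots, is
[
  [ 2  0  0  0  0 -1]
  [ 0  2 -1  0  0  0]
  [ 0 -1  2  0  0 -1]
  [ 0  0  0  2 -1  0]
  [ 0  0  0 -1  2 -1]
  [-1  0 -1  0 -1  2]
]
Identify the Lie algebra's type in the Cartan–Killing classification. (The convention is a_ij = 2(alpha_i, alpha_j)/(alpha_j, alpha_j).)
E_6

The matrix has rank 6 with 2's on the diagonal. Reading the off-diagonal entries as Dynkin edges (a single edge where a_ij = a_ji = -1; a double or triple edge where a_ij * a_ji = 2 or 3), the diagram is a chain of 5 nodes with one extra node attached to the third node from one end (E_6). One simple-root ordering that puts it in standard form is (alpha_4, alpha_1, alpha_5, alpha_6, alpha_3, alpha_2). So the algebra is type E_6.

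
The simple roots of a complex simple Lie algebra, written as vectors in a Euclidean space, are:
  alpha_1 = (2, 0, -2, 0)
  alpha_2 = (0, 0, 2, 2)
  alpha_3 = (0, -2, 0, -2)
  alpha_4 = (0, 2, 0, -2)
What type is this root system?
type D_4

Compute the Cartan integers a_ij = 2(alpha_i, alpha_j)/(alpha_j, alpha_j); the resulting 4x4 Cartan matrix is
[[2, -1, 0, 0], [-1, 2, -1, -1], [0, -1, 2, 0], [0, -1, 0, 2]].
All simple roots have the same length, so the diagram is simply laced. The associated Dynkin diagram is a chain of 2 nodes with a fork of two nodes at one end (D_4), so the type is D_4 (the algebra so(8)).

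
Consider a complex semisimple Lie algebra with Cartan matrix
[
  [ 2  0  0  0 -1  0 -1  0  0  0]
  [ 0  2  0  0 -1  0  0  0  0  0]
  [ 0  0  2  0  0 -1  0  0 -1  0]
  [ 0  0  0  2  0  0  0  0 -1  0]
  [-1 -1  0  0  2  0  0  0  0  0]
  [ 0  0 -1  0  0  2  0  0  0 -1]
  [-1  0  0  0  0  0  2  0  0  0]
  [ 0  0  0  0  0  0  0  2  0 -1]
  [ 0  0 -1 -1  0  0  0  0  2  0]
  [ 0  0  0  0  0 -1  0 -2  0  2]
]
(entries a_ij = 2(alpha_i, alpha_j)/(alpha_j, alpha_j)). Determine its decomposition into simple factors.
The diagram associated to this matrix has two connected components: the simple roots {alpha_1, alpha_2, alpha_5, alpha_7} form a chain of 4 nodes with single edges (A_4), and {alpha_3, alpha_4, alpha_6, alpha_8, alpha_9, alpha_10} form a chain of 6 nodes with a double edge at one end; the terminal node there is the unique short simple root (B_6). A semisimple Lie algebra decomposes uniquely as the direct sum of simple ideals, one per connected component of its Dynkin diagram, so g ≅ A_4 ⊕ B_6 (dimension 24 + 78 = 102).

A_4 (sl(5)) ⊕ B_6 (so(13))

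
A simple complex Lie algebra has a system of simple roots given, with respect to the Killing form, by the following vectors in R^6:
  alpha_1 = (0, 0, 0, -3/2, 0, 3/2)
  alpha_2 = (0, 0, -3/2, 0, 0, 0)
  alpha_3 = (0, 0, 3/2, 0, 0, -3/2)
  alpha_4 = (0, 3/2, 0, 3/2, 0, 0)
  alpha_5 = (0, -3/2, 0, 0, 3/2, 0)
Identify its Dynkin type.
B_5 (so(11))

Compute the Cartan integers a_ij = 2(alpha_i, alpha_j)/(alpha_j, alpha_j); the resulting 5x5 Cartan matrix is
[[2, 0, -1, -1, 0], [0, 2, -1, 0, 0], [-1, -2, 2, 0, 0], [-1, 0, 0, 2, -1], [0, 0, 0, -1, 2]].
The roots have two lengths (squared-length ratio 2:1); the short ones are alpha_{2}. The associated Dynkin diagram is a chain of 5 nodes with a double edge at one end; the terminal node there is the unique short simple root (B_5), so the type is B_5 (the algebra so(11)).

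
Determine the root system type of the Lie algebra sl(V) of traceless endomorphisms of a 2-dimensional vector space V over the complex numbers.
A1

This is sl(2), which has dimension 2^2 - 1 = 3 and rank 2 - 1 = 1 (a Cartan subalgebra is the diagonal traceless matrices). In the classification of classical Lie algebras, the special linear algebra sl(n+1) has type A_n; here n = 1, so the Dynkin diagram is a chain of 1 nodes with single edges (A_1). Hence the type is A_1.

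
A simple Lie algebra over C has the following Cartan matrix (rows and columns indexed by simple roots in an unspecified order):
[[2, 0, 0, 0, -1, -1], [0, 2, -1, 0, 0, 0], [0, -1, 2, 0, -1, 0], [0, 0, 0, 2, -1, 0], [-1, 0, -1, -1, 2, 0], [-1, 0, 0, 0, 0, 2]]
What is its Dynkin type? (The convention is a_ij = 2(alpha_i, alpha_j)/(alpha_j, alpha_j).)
The matrix has rank 6 with 2's on the diagonal. Reading the off-diagonal entries as Dynkin edges (a single edge where a_ij = a_ji = -1; a double or triple edge where a_ij * a_ji = 2 or 3), the diagram is a chain of 5 nodes with one extra node attached to the third node from one end (E_6). One simple-root ordering that puts it in standard form is (alpha_6, alpha_4, alpha_1, alpha_5, alpha_3, alpha_2). So the algebra is type E_6.

E6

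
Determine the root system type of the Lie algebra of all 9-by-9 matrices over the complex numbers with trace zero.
A_8

This is sl(9), which has dimension 9^2 - 1 = 80 and rank 9 - 1 = 8 (a Cartan subalgebra is the diagonal traceless matrices). In the classification of classical Lie algebras, the special linear algebra sl(n+1) has type A_n; here n = 8, so the Dynkin diagram is a chain of 8 nodes with single edges (A_8). Hence the type is A_8.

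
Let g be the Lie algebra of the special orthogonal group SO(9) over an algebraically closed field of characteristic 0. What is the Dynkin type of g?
B_4 (so(9))

This is so(9) with 9 odd, which has dimension 9(9-1)/2 = 36 and rank (9-1)/2 = 4. In the classification of classical Lie algebras, the orthogonal algebra so(2n+1) in an odd number of variables has type B_n; here n = 4, so the Dynkin diagram is a chain of 4 nodes with a double edge at one end; the terminal node there is the unique short simple root (B_4). Hence the type is B_4.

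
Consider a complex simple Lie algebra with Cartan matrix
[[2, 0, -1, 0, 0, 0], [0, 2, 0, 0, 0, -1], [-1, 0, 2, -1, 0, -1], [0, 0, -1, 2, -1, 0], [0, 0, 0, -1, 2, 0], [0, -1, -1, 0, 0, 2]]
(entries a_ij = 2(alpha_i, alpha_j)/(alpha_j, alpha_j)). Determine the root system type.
E_6

The matrix has rank 6 with 2's on the diagonal. Reading the off-diagonal entries as Dynkin edges (a single edge where a_ij = a_ji = -1; a double or triple edge where a_ij * a_ji = 2 or 3), the diagram is a chain of 5 nodes with one extra node attached to the third node from one end (E_6). One simple-root ordering that puts it in standard form is (alpha_5, alpha_1, alpha_4, alpha_3, alpha_6, alpha_2). So the algebra is type E_6.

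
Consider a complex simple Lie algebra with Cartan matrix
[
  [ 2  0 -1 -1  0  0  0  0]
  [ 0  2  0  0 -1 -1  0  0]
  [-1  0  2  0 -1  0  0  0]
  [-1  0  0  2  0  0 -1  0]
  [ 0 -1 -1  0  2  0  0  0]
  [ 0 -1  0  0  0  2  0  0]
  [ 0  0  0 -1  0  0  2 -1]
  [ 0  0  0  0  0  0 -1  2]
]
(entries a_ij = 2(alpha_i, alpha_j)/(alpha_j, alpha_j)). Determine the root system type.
type A_8

The matrix has rank 8 with 2's on the diagonal. Reading the off-diagonal entries as Dynkin edges (a single edge where a_ij = a_ji = -1; a double or triple edge where a_ij * a_ji = 2 or 3), the diagram is a chain of 8 nodes with single edges (A_8). One simple-root ordering that puts it in standard form is (alpha_8, alpha_7, alpha_4, alpha_1, alpha_3, alpha_5, alpha_2, alpha_6). So the algebra is type A_8, i.e. sl(9).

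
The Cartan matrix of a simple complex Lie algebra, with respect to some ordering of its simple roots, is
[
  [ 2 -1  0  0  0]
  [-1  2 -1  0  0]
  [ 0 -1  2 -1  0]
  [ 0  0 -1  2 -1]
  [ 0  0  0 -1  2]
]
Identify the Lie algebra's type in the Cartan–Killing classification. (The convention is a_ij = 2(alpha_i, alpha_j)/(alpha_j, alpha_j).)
A_5 (sl(6))

The matrix has rank 5 with 2's on the diagonal. Reading the off-diagonal entries as Dynkin edges (a single edge where a_ij = a_ji = -1; a double or triple edge where a_ij * a_ji = 2 or 3), the diagram is a chain of 5 nodes with single edges (A_5). One simple-root ordering that puts it in standard form is (alpha_1, alpha_2, alpha_3, alpha_4, alpha_5). So the algebra is type A_5, i.e. sl(6).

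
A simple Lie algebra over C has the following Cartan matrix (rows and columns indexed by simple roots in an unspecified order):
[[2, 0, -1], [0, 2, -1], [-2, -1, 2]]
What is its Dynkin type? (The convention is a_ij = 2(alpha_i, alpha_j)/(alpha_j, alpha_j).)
B_3

The matrix has rank 3 with 2's on the diagonal. Reading the off-diagonal entries as Dynkin edges (a single edge where a_ij = a_ji = -1; a double or triple edge where a_ij * a_ji = 2 or 3), the diagram is a chain of 3 nodes with a double edge at one end; the terminal node there is the unique short simple root (B_3). One simple-root ordering that puts it in standard form is (alpha_2, alpha_3, alpha_1). So the algebra is type B_3, i.e. so(7).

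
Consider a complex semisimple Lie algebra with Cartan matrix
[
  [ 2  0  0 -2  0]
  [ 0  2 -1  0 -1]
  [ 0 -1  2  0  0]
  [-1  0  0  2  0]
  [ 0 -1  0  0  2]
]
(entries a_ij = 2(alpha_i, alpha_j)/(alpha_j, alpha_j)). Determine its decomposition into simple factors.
type A_3 ⊕ type B_2

The diagram associated to this matrix has two connected components: the simple roots {alpha_2, alpha_3, alpha_5} form a chain of 3 nodes with single edges (A_3), and {alpha_1, alpha_4} form a chain of 2 nodes with a double edge at one end; the terminal node there is the unique short simple root (B_2). A semisimple Lie algebra decomposes uniquely as the direct sum of simple ideals, one per connected component of its Dynkin diagram, so g ≅ A_3 ⊕ B_2 (dimension 15 + 10 = 25).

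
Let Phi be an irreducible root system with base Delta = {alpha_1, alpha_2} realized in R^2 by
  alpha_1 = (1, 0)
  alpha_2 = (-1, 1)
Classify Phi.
B2

Compute the Cartan integers a_ij = 2(alpha_i, alpha_j)/(alpha_j, alpha_j); the resulting 2x2 Cartan matrix is
[[2, -1], [-2, 2]].
The roots have two lengths (squared-length ratio 2:1); the short ones are alpha_{1}. The associated Dynkin diagram is a chain of 2 nodes with a double edge at one end; the terminal node there is the unique short simple root (B_2), so the type is B_2 (the algebra so(5)).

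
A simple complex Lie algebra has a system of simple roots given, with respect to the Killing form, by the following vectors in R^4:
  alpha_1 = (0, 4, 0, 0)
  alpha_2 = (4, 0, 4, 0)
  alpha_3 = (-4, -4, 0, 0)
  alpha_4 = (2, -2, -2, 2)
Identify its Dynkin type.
type F_4

Compute the Cartan integers a_ij = 2(alpha_i, alpha_j)/(alpha_j, alpha_j); the resulting 4x4 Cartan matrix is
[[2, 0, -1, -1], [0, 2, -1, 0], [-2, -1, 2, 0], [-1, 0, 0, 2]].
The roots have two lengths (squared-length ratio 2:1); the short ones are alpha_{1,4}. The associated Dynkin diagram is a chain of 4 nodes with a double edge between the middle two (F_4), so the type is F_4.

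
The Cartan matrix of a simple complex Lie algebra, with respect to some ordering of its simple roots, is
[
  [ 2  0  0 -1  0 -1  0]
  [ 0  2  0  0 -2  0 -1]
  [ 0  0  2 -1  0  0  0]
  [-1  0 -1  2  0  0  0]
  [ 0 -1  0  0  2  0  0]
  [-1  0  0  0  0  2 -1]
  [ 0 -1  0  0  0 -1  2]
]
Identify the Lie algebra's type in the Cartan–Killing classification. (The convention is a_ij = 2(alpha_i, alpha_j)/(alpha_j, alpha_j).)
B7

The matrix has rank 7 with 2's on the diagonal. Reading the off-diagonal entries as Dynkin edges (a single edge where a_ij = a_ji = -1; a double or triple edge where a_ij * a_ji = 2 or 3), the diagram is a chain of 7 nodes with a double edge at one end; the terminal node there is the unique short simple root (B_7). One simple-root ordering that puts it in standard form is (alpha_3, alpha_4, alpha_1, alpha_6, alpha_7, alpha_2, alpha_5). So the algebra is type B_7, i.e. so(15).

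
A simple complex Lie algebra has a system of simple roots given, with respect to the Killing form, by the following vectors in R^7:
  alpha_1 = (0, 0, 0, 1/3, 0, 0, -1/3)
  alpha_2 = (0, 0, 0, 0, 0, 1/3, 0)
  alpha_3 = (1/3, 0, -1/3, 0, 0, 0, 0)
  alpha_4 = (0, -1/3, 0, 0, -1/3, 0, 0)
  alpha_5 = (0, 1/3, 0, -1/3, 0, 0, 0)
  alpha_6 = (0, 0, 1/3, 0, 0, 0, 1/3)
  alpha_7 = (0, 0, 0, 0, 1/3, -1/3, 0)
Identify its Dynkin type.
Compute the Cartan integers a_ij = 2(alpha_i, alpha_j)/(alpha_j, alpha_j); the resulting 7x7 Cartan matrix is
[[2, 0, 0, 0, -1, -1, 0], [0, 2, 0, 0, 0, 0, -1], [0, 0, 2, 0, 0, -1, 0], [0, 0, 0, 2, -1, 0, -1], [-1, 0, 0, -1, 2, 0, 0], [-1, 0, -1, 0, 0, 2, 0], [0, -2, 0, -1, 0, 0, 2]].
The roots have two lengths (squared-length ratio 2:1); the short ones are alpha_{2}. The associated Dynkin diagram is a chain of 7 nodes with a double edge at one end; the terminal node there is the unique short simple root (B_7), so the type is B_7 (the algebra so(15)).

B_7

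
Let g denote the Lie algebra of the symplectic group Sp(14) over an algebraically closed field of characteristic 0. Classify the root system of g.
This is sp(14), which has dimension 14(14+1)/2 = 105 and rank 14/2 = 7. In the classification of classical Lie algebras, the symplectic algebra sp(2n) has type C_n; here n = 7, so the Dynkin diagram is a chain of 7 nodes with a double edge at one end; the terminal node there is the unique long simple root (C_7). Hence the type is C_7.

type C_7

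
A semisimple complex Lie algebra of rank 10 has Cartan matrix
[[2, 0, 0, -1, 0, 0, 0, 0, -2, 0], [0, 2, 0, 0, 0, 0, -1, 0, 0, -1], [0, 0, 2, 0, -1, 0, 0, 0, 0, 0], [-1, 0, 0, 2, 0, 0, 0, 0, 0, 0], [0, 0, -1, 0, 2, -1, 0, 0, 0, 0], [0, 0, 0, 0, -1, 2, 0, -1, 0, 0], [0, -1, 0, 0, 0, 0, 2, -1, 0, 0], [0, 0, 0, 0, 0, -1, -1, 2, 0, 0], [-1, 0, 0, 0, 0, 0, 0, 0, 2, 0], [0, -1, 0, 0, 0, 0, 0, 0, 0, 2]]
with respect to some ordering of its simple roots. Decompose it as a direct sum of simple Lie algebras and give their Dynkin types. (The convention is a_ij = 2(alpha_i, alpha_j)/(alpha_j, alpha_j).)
The diagram associated to this matrix has two connected components: the simple roots {alpha_2, alpha_3, alpha_5, alpha_6, alpha_7, alpha_8, alpha_10} form a chain of 7 nodes with single edges (A_7), and {alpha_1, alpha_4, alpha_9} form a chain of 3 nodes with a double edge at one end; the terminal node there is the unique short simple root (B_3). A semisimple Lie algebra decomposes uniquely as the direct sum of simple ideals, one per connected component of its Dynkin diagram, so g ≅ A_7 ⊕ B_3 (dimension 63 + 21 = 84).

A_7 (sl(8)) + B_3 (so(7))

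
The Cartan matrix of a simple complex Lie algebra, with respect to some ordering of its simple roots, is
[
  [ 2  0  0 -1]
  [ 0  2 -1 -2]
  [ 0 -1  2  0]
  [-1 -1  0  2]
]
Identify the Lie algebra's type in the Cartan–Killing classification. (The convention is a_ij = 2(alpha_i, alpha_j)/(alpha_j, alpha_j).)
F_4

The matrix has rank 4 with 2's on the diagonal. Reading the off-diagonal entries as Dynkin edges (a single edge where a_ij = a_ji = -1; a double or triple edge where a_ij * a_ji = 2 or 3), the diagram is a chain of 4 nodes with a double edge between the middle two (F_4). One simple-root ordering that puts it in standard form is (alpha_3, alpha_2, alpha_4, alpha_1). So the algebra is type F_4.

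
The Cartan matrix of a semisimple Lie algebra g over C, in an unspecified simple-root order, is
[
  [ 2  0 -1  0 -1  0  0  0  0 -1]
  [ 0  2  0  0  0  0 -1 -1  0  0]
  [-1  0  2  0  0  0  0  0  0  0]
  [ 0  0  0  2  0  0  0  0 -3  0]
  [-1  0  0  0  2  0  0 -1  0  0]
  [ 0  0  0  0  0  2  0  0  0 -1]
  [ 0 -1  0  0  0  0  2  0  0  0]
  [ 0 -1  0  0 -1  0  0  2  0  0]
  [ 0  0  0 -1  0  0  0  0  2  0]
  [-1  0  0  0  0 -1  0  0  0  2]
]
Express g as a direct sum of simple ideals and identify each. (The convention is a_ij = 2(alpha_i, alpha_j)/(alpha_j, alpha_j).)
The diagram associated to this matrix has two connected components: the simple roots {alpha_1, alpha_2, alpha_3, alpha_5, alpha_6, alpha_7, alpha_8, alpha_10} form a chain of 7 nodes with one extra node attached to the third node from one end (E_8), and {alpha_4, alpha_9} form two nodes joined by a triple edge (G_2). A semisimple Lie algebra decomposes uniquely as the direct sum of simple ideals, one per connected component of its Dynkin diagram, so g ≅ E_8 ⊕ G_2 (dimension 248 + 14 = 262).

E8 + G2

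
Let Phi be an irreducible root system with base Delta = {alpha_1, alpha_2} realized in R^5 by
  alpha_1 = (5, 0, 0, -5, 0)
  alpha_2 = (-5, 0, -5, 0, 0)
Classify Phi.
Compute the Cartan integers a_ij = 2(alpha_i, alpha_j)/(alpha_j, alpha_j); the resulting 2x2 Cartan matrix is
[[2, -1], [-1, 2]].
All simple roots have the same length, so the diagram is simply laced. The associated Dynkin diagram is a chain of 2 nodes with single edges (A_2), so the type is A_2 (the algebra sl(3)).

A_2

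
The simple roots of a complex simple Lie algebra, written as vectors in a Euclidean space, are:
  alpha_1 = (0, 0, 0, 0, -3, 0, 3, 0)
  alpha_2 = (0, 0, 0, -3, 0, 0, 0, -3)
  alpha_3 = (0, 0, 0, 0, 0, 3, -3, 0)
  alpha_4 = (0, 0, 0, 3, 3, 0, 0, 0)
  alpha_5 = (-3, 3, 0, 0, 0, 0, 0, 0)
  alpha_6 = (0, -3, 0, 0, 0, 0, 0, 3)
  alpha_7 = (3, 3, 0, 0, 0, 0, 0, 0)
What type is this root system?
type D_7

Compute the Cartan integers a_ij = 2(alpha_i, alpha_j)/(alpha_j, alpha_j); the resulting 7x7 Cartan matrix is
[[2, 0, -1, -1, 0, 0, 0], [0, 2, 0, -1, 0, -1, 0], [-1, 0, 2, 0, 0, 0, 0], [-1, -1, 0, 2, 0, 0, 0], [0, 0, 0, 0, 2, -1, 0], [0, -1, 0, 0, -1, 2, -1], [0, 0, 0, 0, 0, -1, 2]].
All simple roots have the same length, so the diagram is simply laced. The associated Dynkin diagram is a chain of 5 nodes with a fork of two nodes at one end (D_7), so the type is D_7 (the algebra so(14)).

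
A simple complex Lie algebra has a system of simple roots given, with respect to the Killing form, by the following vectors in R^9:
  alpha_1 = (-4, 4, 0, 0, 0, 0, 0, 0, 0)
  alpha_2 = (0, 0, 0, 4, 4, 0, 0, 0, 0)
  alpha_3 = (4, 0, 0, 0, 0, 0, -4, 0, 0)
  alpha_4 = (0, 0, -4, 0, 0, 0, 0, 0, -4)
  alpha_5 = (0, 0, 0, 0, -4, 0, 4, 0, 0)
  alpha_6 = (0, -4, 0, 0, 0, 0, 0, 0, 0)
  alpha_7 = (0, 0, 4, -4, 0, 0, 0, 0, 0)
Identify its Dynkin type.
Compute the Cartan integers a_ij = 2(alpha_i, alpha_j)/(alpha_j, alpha_j); the resulting 7x7 Cartan matrix is
[[2, 0, -1, 0, 0, -2, 0], [0, 2, 0, 0, -1, 0, -1], [-1, 0, 2, 0, -1, 0, 0], [0, 0, 0, 2, 0, 0, -1], [0, -1, -1, 0, 2, 0, 0], [-1, 0, 0, 0, 0, 2, 0], [0, -1, 0, -1, 0, 0, 2]].
The roots have two lengths (squared-length ratio 2:1); the short ones are alpha_{6}. The associated Dynkin diagram is a chain of 7 nodes with a double edge at one end; the terminal node there is the unique short simple root (B_7), so the type is B_7 (the algebra so(15)).

B_7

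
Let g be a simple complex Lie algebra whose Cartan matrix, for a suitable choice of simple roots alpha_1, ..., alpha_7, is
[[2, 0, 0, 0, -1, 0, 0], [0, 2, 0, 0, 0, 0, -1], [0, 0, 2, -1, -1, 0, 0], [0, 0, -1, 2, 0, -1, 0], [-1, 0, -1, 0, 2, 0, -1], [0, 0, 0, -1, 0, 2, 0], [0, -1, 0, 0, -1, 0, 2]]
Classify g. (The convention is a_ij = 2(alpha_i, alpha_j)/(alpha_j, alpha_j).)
The matrix has rank 7 with 2's on the diagonal. Reading the off-diagonal entries as Dynkin edges (a single edge where a_ij = a_ji = -1; a double or triple edge where a_ij * a_ji = 2 or 3), the diagram is a chain of 6 nodes with one extra node attached to the third node from one end (E_7). One simple-root ordering that puts it in standard form is (alpha_2, alpha_1, alpha_7, alpha_5, alpha_3, alpha_4, alpha_6). So the algebra is type E_7.

E_7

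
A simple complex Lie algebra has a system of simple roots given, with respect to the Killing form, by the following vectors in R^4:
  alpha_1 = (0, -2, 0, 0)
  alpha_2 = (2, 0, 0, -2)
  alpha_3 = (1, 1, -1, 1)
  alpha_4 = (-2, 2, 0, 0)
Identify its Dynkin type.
type F_4

Compute the Cartan integers a_ij = 2(alpha_i, alpha_j)/(alpha_j, alpha_j); the resulting 4x4 Cartan matrix is
[[2, 0, -1, -1], [0, 2, 0, -1], [-1, 0, 2, 0], [-2, -1, 0, 2]].
The roots have two lengths (squared-length ratio 2:1); the short ones are alpha_{1,3}. The associated Dynkin diagram is a chain of 4 nodes with a double edge between the middle two (F_4), so the type is F_4.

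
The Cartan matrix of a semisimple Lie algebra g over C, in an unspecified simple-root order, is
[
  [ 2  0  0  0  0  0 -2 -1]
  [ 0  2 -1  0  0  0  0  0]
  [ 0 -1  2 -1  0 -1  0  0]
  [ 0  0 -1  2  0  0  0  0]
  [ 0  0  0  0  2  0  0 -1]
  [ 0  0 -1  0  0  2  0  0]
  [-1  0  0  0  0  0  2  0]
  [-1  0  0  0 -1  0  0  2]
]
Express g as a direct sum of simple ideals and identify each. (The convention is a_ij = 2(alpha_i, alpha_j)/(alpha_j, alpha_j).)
type B_4 ⊕ type D_4

The diagram associated to this matrix has two connected components: the simple roots {alpha_1, alpha_5, alpha_7, alpha_8} form a chain of 4 nodes with a double edge at one end; the terminal node there is the unique short simple root (B_4), and {alpha_2, alpha_3, alpha_4, alpha_6} form a chain of 2 nodes with a fork of two nodes at one end (D_4). A semisimple Lie algebra decomposes uniquely as the direct sum of simple ideals, one per connected component of its Dynkin diagram, so g ≅ B_4 ⊕ D_4 (dimension 36 + 28 = 64).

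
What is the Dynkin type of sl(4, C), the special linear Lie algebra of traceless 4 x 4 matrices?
A_3

This is sl(4), which has dimension 4^2 - 1 = 15 and rank 4 - 1 = 3 (a Cartan subalgebra is the diagonal traceless matrices). In the classification of classical Lie algebras, the special linear algebra sl(n+1) has type A_n; here n = 3, so the Dynkin diagram is a chain of 3 nodes with single edges (A_3). Hence the type is A_3.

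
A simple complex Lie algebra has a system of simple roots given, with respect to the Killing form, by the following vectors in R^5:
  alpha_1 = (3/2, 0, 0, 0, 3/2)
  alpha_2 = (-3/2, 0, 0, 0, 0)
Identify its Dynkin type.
B_2

Compute the Cartan integers a_ij = 2(alpha_i, alpha_j)/(alpha_j, alpha_j); the resulting 2x2 Cartan matrix is
[[2, -2], [-1, 2]].
The roots have two lengths (squared-length ratio 2:1); the short ones are alpha_{2}. The associated Dynkin diagram is a chain of 2 nodes with a double edge at one end; the terminal node there is the unique short simple root (B_2), so the type is B_2 (the algebra so(5)).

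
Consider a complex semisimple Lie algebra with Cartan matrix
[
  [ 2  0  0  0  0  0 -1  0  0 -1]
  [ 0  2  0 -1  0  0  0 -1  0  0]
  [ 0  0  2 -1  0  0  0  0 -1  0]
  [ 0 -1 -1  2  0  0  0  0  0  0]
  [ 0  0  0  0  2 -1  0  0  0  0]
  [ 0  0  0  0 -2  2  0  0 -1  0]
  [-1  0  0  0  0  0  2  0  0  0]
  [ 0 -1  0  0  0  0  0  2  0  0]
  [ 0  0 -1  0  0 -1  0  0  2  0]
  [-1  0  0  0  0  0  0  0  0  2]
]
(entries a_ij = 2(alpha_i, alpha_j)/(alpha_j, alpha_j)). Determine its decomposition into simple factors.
type A_3 ⊕ type B_7

The diagram associated to this matrix has two connected components: the simple roots {alpha_1, alpha_7, alpha_10} form a chain of 3 nodes with single edges (A_3), and {alpha_2, alpha_3, alpha_4, alpha_5, alpha_6, alpha_8, alpha_9} form a chain of 7 nodes with a double edge at one end; the terminal node there is the unique short simple root (B_7). A semisimple Lie algebra decomposes uniquely as the direct sum of simple ideals, one per connected component of its Dynkin diagram, so g ≅ A_3 ⊕ B_7 (dimension 15 + 105 = 120).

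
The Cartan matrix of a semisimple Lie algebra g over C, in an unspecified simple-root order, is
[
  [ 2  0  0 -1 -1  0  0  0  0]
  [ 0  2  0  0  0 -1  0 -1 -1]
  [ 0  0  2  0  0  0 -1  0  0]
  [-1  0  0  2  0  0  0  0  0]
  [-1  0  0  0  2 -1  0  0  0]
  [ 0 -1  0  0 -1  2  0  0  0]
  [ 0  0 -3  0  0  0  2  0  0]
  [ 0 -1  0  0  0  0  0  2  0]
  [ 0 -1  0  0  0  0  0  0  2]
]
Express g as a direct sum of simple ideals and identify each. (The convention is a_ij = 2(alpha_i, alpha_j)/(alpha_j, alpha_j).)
D_7 + G_2

The diagram associated to this matrix has two connected components: the simple roots {alpha_1, alpha_2, alpha_4, alpha_5, alpha_6, alpha_8, alpha_9} form a chain of 5 nodes with a fork of two nodes at one end (D_7), and {alpha_3, alpha_7} form two nodes joined by a triple edge (G_2). A semisimple Lie algebra decomposes uniquely as the direct sum of simple ideals, one per connected component of its Dynkin diagram, so g ≅ D_7 ⊕ G_2 (dimension 91 + 14 = 105).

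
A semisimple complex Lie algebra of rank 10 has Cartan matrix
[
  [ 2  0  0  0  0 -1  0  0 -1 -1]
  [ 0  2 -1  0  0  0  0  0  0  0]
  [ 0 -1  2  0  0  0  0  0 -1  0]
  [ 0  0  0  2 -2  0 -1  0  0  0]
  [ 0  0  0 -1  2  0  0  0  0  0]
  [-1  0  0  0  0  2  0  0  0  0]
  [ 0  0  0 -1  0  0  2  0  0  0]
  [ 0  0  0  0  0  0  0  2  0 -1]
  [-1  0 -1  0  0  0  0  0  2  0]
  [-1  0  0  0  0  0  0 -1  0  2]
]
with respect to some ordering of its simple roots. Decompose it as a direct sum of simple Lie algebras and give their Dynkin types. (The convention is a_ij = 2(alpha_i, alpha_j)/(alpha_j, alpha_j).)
The diagram associated to this matrix has two connected components: the simple roots {alpha_4, alpha_5, alpha_7} form a chain of 3 nodes with a double edge at one end; the terminal node there is the unique short simple root (B_3), and {alpha_1, alpha_2, alpha_3, alpha_6, alpha_8, alpha_9, alpha_10} form a chain of 6 nodes with one extra node attached to the third node from one end (E_7). A semisimple Lie algebra decomposes uniquely as the direct sum of simple ideals, one per connected component of its Dynkin diagram, so g ≅ B_3 ⊕ E_7 (dimension 21 + 133 = 154).

type B_3 ⊕ type E_7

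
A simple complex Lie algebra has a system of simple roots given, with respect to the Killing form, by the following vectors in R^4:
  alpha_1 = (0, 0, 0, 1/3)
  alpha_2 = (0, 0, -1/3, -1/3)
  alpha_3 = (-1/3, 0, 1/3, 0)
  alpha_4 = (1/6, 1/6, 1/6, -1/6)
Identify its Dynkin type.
F4

Compute the Cartan integers a_ij = 2(alpha_i, alpha_j)/(alpha_j, alpha_j); the resulting 4x4 Cartan matrix is
[[2, -1, 0, -1], [-2, 2, -1, 0], [0, -1, 2, 0], [-1, 0, 0, 2]].
The roots have two lengths (squared-length ratio 2:1); the short ones are alpha_{1,4}. The associated Dynkin diagram is a chain of 4 nodes with a double edge between the middle two (F_4), so the type is F_4.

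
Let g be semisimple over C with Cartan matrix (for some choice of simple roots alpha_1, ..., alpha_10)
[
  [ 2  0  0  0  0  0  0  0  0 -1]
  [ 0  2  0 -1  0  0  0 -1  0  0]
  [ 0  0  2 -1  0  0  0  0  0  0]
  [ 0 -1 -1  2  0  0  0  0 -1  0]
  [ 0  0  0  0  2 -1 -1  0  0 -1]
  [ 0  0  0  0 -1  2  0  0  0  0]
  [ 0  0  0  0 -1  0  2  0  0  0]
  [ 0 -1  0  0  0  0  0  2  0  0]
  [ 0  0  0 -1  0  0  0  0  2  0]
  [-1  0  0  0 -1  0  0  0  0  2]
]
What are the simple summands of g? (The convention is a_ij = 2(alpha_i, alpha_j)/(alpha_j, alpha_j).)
D_5 (so(10)) + D_5 (so(10))

The diagram associated to this matrix has two connected components: the simple roots {alpha_2, alpha_3, alpha_4, alpha_8, alpha_9} form a chain of 3 nodes with a fork of two nodes at one end (D_5), and {alpha_1, alpha_5, alpha_6, alpha_7, alpha_10} form a chain of 3 nodes with a fork of two nodes at one end (D_5). A semisimple Lie algebra decomposes uniquely as the direct sum of simple ideals, one per connected component of its Dynkin diagram, so g ≅ D_5 ⊕ D_5 (dimension 45 + 45 = 90).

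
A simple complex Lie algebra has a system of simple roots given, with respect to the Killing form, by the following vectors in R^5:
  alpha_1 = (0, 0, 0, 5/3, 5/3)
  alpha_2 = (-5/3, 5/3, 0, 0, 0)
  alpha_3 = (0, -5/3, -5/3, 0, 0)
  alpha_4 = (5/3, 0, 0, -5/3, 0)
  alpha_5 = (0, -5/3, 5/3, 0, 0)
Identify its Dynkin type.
Compute the Cartan integers a_ij = 2(alpha_i, alpha_j)/(alpha_j, alpha_j); the resulting 5x5 Cartan matrix is
[[2, 0, 0, -1, 0], [0, 2, -1, -1, -1], [0, -1, 2, 0, 0], [-1, -1, 0, 2, 0], [0, -1, 0, 0, 2]].
All simple roots have the same length, so the diagram is simply laced. The associated Dynkin diagram is a chain of 3 nodes with a fork of two nodes at one end (D_5), so the type is D_5 (the algebra so(10)).

D_5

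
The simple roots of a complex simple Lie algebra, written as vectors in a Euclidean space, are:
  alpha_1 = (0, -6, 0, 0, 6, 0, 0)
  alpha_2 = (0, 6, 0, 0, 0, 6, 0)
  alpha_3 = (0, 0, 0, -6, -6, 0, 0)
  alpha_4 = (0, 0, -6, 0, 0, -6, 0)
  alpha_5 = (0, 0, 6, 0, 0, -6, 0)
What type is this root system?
Compute the Cartan integers a_ij = 2(alpha_i, alpha_j)/(alpha_j, alpha_j); the resulting 5x5 Cartan matrix is
[[2, -1, -1, 0, 0], [-1, 2, 0, -1, -1], [-1, 0, 2, 0, 0], [0, -1, 0, 2, 0], [0, -1, 0, 0, 2]].
All simple roots have the same length, so the diagram is simply laced. The associated Dynkin diagram is a chain of 3 nodes with a fork of two nodes at one end (D_5), so the type is D_5 (the algebra so(10)).

D5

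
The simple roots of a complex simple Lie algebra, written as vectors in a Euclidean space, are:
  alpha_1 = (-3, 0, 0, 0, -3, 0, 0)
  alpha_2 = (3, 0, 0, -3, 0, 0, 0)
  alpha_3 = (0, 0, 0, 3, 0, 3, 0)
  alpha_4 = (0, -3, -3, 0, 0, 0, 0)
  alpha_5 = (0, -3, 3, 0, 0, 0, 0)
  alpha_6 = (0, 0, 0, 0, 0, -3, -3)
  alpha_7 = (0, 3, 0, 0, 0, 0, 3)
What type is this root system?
Compute the Cartan integers a_ij = 2(alpha_i, alpha_j)/(alpha_j, alpha_j); the resulting 7x7 Cartan matrix is
[[2, -1, 0, 0, 0, 0, 0], [-1, 2, -1, 0, 0, 0, 0], [0, -1, 2, 0, 0, -1, 0], [0, 0, 0, 2, 0, 0, -1], [0, 0, 0, 0, 2, 0, -1], [0, 0, -1, 0, 0, 2, -1], [0, 0, 0, -1, -1, -1, 2]].
All simple roots have the same length, so the diagram is simply laced. The associated Dynkin diagram is a chain of 5 nodes with a fork of two nodes at one end (D_7), so the type is D_7 (the algebra so(14)).

D_7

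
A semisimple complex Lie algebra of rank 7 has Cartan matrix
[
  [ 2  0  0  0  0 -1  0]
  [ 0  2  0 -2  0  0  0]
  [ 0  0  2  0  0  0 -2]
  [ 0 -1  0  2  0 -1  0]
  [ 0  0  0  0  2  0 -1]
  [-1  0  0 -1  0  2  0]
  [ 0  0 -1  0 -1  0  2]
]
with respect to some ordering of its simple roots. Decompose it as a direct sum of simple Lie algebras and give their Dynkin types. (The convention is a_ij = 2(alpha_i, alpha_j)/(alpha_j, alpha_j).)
The diagram associated to this matrix has two connected components: the simple roots {alpha_3, alpha_5, alpha_7} form a chain of 3 nodes with a double edge at one end; the terminal node there is the unique long simple root (C_3), and {alpha_1, alpha_2, alpha_4, alpha_6} form a chain of 4 nodes with a double edge at one end; the terminal node there is the unique long simple root (C_4). A semisimple Lie algebra decomposes uniquely as the direct sum of simple ideals, one per connected component of its Dynkin diagram, so g ≅ C_3 ⊕ C_4 (dimension 21 + 36 = 57).

C3 ⊕ C4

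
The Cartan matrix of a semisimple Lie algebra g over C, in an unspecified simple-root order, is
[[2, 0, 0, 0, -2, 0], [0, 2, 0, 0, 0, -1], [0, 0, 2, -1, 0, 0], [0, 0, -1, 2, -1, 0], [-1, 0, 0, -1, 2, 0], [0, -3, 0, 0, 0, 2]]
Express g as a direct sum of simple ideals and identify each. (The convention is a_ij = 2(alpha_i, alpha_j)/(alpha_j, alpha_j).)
C4 ⊕ G2

The diagram associated to this matrix has two connected components: the simple roots {alpha_1, alpha_3, alpha_4, alpha_5} form a chain of 4 nodes with a double edge at one end; the terminal node there is the unique long simple root (C_4), and {alpha_2, alpha_6} form two nodes joined by a triple edge (G_2). A semisimple Lie algebra decomposes uniquely as the direct sum of simple ideals, one per connected component of its Dynkin diagram, so g ≅ C_4 ⊕ G_2 (dimension 36 + 14 = 50).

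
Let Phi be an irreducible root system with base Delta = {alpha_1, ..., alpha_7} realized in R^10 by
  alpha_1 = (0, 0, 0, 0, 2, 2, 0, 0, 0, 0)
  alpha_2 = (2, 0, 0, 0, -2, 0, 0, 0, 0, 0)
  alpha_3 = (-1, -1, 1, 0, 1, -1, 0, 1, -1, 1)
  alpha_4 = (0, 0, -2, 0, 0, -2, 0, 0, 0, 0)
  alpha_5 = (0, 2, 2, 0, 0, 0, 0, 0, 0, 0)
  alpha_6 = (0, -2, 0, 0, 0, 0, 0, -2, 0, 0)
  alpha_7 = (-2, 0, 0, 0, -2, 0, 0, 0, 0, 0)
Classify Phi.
E7

Compute the Cartan integers a_ij = 2(alpha_i, alpha_j)/(alpha_j, alpha_j); the resulting 7x7 Cartan matrix is
[[2, -1, 0, -1, 0, 0, -1], [-1, 2, -1, 0, 0, 0, 0], [0, -1, 2, 0, 0, 0, 0], [-1, 0, 0, 2, -1, 0, 0], [0, 0, 0, -1, 2, -1, 0], [0, 0, 0, 0, -1, 2, 0], [-1, 0, 0, 0, 0, 0, 2]].
All simple roots have the same length, so the diagram is simply laced. The associated Dynkin diagram is a chain of 6 nodes with one extra node attached to the third node from one end (E_7), so the type is E_7.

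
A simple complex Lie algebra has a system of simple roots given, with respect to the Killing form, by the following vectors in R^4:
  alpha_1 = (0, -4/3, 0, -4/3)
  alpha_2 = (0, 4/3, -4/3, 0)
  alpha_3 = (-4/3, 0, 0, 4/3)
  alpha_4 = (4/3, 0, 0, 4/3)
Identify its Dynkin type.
Compute the Cartan integers a_ij = 2(alpha_i, alpha_j)/(alpha_j, alpha_j); the resulting 4x4 Cartan matrix is
[[2, -1, -1, -1], [-1, 2, 0, 0], [-1, 0, 2, 0], [-1, 0, 0, 2]].
All simple roots have the same length, so the diagram is simply laced. The associated Dynkin diagram is a chain of 2 nodes with a fork of two nodes at one end (D_4), so the type is D_4 (the algebra so(8)).

D_4 (so(8))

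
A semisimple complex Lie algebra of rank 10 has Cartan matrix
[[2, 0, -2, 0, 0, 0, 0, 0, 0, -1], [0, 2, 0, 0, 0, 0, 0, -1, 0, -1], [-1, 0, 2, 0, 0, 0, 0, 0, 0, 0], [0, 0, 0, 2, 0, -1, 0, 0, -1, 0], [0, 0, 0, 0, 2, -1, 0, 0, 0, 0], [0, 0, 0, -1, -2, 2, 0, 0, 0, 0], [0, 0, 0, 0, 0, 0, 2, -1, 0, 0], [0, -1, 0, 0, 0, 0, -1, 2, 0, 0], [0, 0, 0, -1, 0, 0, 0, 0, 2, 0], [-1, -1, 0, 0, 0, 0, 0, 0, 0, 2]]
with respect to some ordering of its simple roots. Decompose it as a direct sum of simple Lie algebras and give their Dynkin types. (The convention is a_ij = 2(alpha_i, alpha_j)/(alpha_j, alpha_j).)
The diagram associated to this matrix has two connected components: the simple roots {alpha_4, alpha_5, alpha_6, alpha_9} form a chain of 4 nodes with a double edge at one end; the terminal node there is the unique short simple root (B_4), and {alpha_1, alpha_2, alpha_3, alpha_7, alpha_8, alpha_10} form a chain of 6 nodes with a double edge at one end; the terminal node there is the unique short simple root (B_6). A semisimple Lie algebra decomposes uniquely as the direct sum of simple ideals, one per connected component of its Dynkin diagram, so g ≅ B_4 ⊕ B_6 (dimension 36 + 78 = 114).

B_4 (so(9)) ⊕ B_6 (so(13))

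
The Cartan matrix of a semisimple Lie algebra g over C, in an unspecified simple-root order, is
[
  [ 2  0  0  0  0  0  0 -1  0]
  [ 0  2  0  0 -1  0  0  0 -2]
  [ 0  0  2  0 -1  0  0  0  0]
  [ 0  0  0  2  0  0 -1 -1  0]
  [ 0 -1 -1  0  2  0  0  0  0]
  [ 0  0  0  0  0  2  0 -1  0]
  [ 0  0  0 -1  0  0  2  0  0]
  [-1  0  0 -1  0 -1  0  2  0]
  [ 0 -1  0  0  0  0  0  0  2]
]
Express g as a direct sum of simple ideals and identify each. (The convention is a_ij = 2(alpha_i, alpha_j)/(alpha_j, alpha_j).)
type B_4 ⊕ type D_5

The diagram associated to this matrix has two connected components: the simple roots {alpha_2, alpha_3, alpha_5, alpha_9} form a chain of 4 nodes with a double edge at one end; the terminal node there is the unique short simple root (B_4), and {alpha_1, alpha_4, alpha_6, alpha_7, alpha_8} form a chain of 3 nodes with a fork of two nodes at one end (D_5). A semisimple Lie algebra decomposes uniquely as the direct sum of simple ideals, one per connected component of its Dynkin diagram, so g ≅ B_4 ⊕ D_5 (dimension 36 + 45 = 81).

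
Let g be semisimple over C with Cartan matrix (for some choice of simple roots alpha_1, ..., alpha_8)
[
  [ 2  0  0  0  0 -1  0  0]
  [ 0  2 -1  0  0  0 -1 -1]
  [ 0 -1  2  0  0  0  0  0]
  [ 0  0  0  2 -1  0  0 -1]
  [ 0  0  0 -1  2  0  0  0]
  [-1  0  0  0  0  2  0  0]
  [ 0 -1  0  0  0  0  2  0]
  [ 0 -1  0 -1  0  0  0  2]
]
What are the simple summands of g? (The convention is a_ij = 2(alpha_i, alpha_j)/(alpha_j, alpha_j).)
A_2 (sl(3)) ⊕ D_6 (so(12))

The diagram associated to this matrix has two connected components: the simple roots {alpha_1, alpha_6} form a chain of 2 nodes with single edges (A_2), and {alpha_2, alpha_3, alpha_4, alpha_5, alpha_7, alpha_8} form a chain of 4 nodes with a fork of two nodes at one end (D_6). A semisimple Lie algebra decomposes uniquely as the direct sum of simple ideals, one per connected component of its Dynkin diagram, so g ≅ A_2 ⊕ D_6 (dimension 8 + 66 = 74).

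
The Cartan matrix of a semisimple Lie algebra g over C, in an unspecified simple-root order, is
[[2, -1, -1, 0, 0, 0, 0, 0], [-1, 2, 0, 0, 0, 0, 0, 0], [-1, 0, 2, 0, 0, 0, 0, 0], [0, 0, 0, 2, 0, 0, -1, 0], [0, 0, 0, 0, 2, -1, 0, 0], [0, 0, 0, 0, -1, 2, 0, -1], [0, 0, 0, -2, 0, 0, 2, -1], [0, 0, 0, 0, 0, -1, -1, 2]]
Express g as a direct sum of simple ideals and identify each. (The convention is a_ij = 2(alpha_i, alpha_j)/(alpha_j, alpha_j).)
The diagram associated to this matrix has two connected components: the simple roots {alpha_1, alpha_2, alpha_3} form a chain of 3 nodes with single edges (A_3), and {alpha_4, alpha_5, alpha_6, alpha_7, alpha_8} form a chain of 5 nodes with a double edge at one end; the terminal node there is the unique short simple root (B_5). A semisimple Lie algebra decomposes uniquely as the direct sum of simple ideals, one per connected component of its Dynkin diagram, so g ≅ A_3 ⊕ B_5 (dimension 15 + 55 = 70).

type A_3 + type B_5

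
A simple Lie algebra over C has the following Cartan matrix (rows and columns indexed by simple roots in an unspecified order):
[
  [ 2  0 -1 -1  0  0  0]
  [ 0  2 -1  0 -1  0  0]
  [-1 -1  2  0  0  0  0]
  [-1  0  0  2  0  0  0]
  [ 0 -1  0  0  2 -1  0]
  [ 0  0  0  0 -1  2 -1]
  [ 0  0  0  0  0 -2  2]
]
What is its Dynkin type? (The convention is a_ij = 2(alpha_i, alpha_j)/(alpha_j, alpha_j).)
The matrix has rank 7 with 2's on the diagonal. Reading the off-diagonal entries as Dynkin edges (a single edge where a_ij = a_ji = -1; a double or triple edge where a_ij * a_ji = 2 or 3), the diagram is a chain of 7 nodes with a double edge at one end; the terminal node there is the unique long simple root (C_7). One simple-root ordering that puts it in standard form is (alpha_4, alpha_1, alpha_3, alpha_2, alpha_5, alpha_6, alpha_7). So the algebra is type C_7, i.e. sp(14).

C_7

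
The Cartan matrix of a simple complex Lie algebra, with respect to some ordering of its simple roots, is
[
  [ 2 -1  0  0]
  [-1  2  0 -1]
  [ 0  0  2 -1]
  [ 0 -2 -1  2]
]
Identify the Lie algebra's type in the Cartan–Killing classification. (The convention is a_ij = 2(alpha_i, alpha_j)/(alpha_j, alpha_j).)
type F_4

The matrix has rank 4 with 2's on the diagonal. Reading the off-diagonal entries as Dynkin edges (a single edge where a_ij = a_ji = -1; a double or triple edge where a_ij * a_ji = 2 or 3), the diagram is a chain of 4 nodes with a double edge between the middle two (F_4). One simple-root ordering that puts it in standard form is (alpha_3, alpha_4, alpha_2, alpha_1). So the algebra is type F_4.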